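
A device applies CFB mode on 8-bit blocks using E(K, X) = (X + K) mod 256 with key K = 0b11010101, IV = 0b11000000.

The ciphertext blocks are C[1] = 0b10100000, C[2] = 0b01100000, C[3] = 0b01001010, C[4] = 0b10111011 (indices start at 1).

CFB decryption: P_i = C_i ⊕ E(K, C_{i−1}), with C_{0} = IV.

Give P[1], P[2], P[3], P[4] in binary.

P[1] = 0b00110101, P[2] = 0b00010101, P[3] = 0b01111111, P[4] = 0b10100100

P[1]: E(K, 0b11000000) = 0b10010101; 0b10100000 ⊕ 0b10010101 = 0b00110101.
P[2]: E(K, 0b10100000) = 0b01110101; 0b01100000 ⊕ 0b01110101 = 0b00010101.
P[3]: E(K, 0b01100000) = 0b00110101; 0b01001010 ⊕ 0b00110101 = 0b01111111.
P[4]: E(K, 0b01001010) = 0b00011111; 0b10111011 ⊕ 0b00011111 = 0b10100100.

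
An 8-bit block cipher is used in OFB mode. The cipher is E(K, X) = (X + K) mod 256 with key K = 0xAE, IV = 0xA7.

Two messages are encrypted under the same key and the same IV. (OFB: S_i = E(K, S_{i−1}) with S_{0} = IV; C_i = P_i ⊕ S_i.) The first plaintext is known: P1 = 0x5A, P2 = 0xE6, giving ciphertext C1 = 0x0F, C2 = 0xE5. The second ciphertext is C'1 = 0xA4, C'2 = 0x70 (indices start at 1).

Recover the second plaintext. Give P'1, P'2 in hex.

P'1 = 0xF1, P'2 = 0x73

In OFB with a reused IV, both messages share the same keystream S_i, so C_i ⊕ C'_i = P_i ⊕ P'_i and thus P'_i = P_i ⊕ C_i ⊕ C'_i.
P'1: 0x5A ⊕ 0x0F ⊕ 0xA4 = 0xF1.
P'2: 0xE6 ⊕ 0xE5 ⊕ 0x70 = 0x73.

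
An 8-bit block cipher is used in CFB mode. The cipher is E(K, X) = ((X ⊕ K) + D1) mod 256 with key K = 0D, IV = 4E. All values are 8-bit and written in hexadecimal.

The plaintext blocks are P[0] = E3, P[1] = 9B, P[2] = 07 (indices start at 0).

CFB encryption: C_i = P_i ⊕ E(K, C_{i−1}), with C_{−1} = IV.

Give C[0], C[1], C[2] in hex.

C[0] = F7, C[1] = 50, C[2] = 29

C[0]: E(K, 4E) = 14; E3 ⊕ 14 = F7.
C[1]: E(K, F7) = CB; 9B ⊕ CB = 50.
C[2]: E(K, 50) = 2E; 07 ⊕ 2E = 29.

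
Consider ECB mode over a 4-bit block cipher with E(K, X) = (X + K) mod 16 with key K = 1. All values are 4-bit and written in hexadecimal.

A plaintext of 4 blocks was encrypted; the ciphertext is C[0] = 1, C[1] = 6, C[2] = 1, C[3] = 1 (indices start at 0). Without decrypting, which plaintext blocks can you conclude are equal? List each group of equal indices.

P[0] = P[2] = P[3]

ECB encrypts each block independently with the same key, so equal ciphertext blocks imply equal plaintext blocks.
C[0] = C[2] = C[3] = 1, so P[0] = P[2] = P[3].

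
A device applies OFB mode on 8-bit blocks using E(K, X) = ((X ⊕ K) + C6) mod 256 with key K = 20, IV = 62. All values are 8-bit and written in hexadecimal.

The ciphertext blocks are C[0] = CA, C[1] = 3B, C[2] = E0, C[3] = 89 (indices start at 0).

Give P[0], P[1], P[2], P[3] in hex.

OFB decryption: S_i = E(K, S_{i−1}) with S_{−1} = IV; P_i = C_i ⊕ S_i.
P[0]: S = E(K, 62) = 08; CA ⊕ 08 = C2.
P[1]: S = E(K, 08) = EE; 3B ⊕ EE = D5.
P[2]: S = E(K, EE) = 94; E0 ⊕ 94 = 74.
P[3]: S = E(K, 94) = 7A; 89 ⊕ 7A = F3.

P[0] = C2, P[1] = D5, P[2] = 74, P[3] = F3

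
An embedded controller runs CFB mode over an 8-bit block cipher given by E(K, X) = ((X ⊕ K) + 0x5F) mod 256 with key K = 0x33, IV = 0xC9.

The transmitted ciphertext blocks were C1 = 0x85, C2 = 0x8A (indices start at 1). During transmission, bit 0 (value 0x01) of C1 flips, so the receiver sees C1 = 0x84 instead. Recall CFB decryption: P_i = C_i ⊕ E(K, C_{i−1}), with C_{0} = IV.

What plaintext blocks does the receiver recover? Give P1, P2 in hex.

Only C1 changed, to 0x84. In CFB, a change in C_i flips the same bit in P_i and garbles P_{i+1}. Decrypting the received ciphertext:
P1: E(K, 0xC9) = 0x59; 0x84 ⊕ 0x59 = 0xDD.
P2: E(K, 0x84) = 0x16; 0x8A ⊕ 0x16 = 0x9C.
Blocks that differ from the original plaintext: P1, P2.

P1 = 0xDD, P2 = 0x9C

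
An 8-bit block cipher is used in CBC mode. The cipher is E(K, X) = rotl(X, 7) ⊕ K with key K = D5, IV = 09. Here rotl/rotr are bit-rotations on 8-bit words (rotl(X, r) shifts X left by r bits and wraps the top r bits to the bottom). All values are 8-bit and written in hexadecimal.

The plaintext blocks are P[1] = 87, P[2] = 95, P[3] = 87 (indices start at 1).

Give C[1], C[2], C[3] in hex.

CBC encryption: C_i = E(K, P_i ⊕ C_{i−1}), with C_{0} = IV.
C[1]: P[1] ⊕ 09 = 8E; E(K, 8E) = 92.
C[2]: P[2] ⊕ 92 = 07; E(K, 07) = 56.
C[3]: P[3] ⊕ 56 = D1; E(K, D1) = 3D.

C[1] = 92, C[2] = 56, C[3] = 3D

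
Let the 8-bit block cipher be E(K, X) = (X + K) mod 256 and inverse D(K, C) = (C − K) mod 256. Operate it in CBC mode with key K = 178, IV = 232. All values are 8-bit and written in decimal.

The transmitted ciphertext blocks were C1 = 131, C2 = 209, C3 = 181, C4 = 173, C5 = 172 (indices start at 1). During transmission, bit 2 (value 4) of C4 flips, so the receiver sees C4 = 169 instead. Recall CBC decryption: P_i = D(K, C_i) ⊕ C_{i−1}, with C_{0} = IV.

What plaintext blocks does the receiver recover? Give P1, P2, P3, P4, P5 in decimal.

Only C4 changed, to 169. In CBC, a change in C_i garbles P_i and flips the same bit in P_{i+1}. Decrypting the received ciphertext:
P1: D(K, 131) = 209; 209 ⊕ 232 = 57.
P2: D(K, 209) = 31; 31 ⊕ 131 = 156.
P3: D(K, 181) = 3; 3 ⊕ 209 = 210.
P4: D(K, 169) = 247; 247 ⊕ 181 = 66.
P5: D(K, 172) = 250; 250 ⊕ 169 = 83.
Blocks that differ from the original plaintext: P4, P5.

P1 = 57, P2 = 156, P3 = 210, P4 = 66, P5 = 83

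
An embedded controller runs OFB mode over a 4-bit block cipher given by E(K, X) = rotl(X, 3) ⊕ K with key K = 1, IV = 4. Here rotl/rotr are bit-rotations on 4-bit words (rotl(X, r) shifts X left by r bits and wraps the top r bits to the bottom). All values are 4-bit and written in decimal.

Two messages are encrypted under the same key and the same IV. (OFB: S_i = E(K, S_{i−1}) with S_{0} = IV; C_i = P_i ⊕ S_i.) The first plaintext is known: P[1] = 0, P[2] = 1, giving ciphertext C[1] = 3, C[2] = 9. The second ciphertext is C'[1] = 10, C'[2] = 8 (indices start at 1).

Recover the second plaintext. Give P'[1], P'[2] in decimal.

In OFB with a reused IV, both messages share the same keystream S_i, so C_i ⊕ C'_i = P_i ⊕ P'_i and thus P'_i = P_i ⊕ C_i ⊕ C'_i.
P'[1]: 0 ⊕ 3 ⊕ 10 = 9.
P'[2]: 1 ⊕ 9 ⊕ 8 = 0.

P'[1] = 9, P'[2] = 0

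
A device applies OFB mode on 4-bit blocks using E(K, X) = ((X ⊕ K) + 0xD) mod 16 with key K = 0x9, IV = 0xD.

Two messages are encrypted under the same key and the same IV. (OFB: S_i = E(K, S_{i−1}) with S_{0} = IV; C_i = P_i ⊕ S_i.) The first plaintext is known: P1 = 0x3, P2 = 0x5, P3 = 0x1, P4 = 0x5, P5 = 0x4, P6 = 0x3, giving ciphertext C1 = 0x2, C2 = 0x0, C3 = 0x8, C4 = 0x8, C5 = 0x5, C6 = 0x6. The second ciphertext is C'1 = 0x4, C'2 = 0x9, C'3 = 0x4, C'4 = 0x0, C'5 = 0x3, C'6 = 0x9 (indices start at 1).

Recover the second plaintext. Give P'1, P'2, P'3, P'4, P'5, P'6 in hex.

P'1 = 0x5, P'2 = 0xC, P'3 = 0xD, P'4 = 0xD, P'5 = 0x2, P'6 = 0xC

In OFB with a reused IV, both messages share the same keystream S_i, so C_i ⊕ C'_i = P_i ⊕ P'_i and thus P'_i = P_i ⊕ C_i ⊕ C'_i.
P'1: 0x3 ⊕ 0x2 ⊕ 0x4 = 0x5.
P'2: 0x5 ⊕ 0x0 ⊕ 0x9 = 0xC.
P'3: 0x1 ⊕ 0x8 ⊕ 0x4 = 0xD.
P'4: 0x5 ⊕ 0x8 ⊕ 0x0 = 0xD.
P'5: 0x4 ⊕ 0x5 ⊕ 0x3 = 0x2.
P'6: 0x3 ⊕ 0x6 ⊕ 0x9 = 0xC.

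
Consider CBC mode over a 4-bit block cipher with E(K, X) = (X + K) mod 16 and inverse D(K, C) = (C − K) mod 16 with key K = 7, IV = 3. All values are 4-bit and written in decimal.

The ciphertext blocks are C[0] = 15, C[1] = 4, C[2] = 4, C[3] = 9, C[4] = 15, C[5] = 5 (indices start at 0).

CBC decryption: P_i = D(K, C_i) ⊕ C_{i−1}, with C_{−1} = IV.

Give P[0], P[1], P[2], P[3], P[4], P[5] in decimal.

P[0] = 11, P[1] = 2, P[2] = 9, P[3] = 6, P[4] = 1, P[5] = 1

P[0]: D(K, 15) = 8; 8 ⊕ 3 = 11.
P[1]: D(K, 4) = 13; 13 ⊕ 15 = 2.
P[2]: D(K, 4) = 13; 13 ⊕ 4 = 9.
P[3]: D(K, 9) = 2; 2 ⊕ 4 = 6.
P[4]: D(K, 15) = 8; 8 ⊕ 9 = 1.
P[5]: D(K, 5) = 14; 14 ⊕ 15 = 1.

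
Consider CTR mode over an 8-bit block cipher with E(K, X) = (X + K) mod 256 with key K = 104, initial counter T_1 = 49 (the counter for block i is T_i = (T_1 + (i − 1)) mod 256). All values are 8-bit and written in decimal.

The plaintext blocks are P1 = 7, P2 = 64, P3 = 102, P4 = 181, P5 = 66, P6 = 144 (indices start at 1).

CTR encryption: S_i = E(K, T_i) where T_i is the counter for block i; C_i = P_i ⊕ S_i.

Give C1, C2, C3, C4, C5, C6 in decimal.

C1: T = 49, S = E(K, T) = 153; 7 ⊕ 153 = 158.
C2: T = 50, S = E(K, T) = 154; 64 ⊕ 154 = 218.
C3: T = 51, S = E(K, T) = 155; 102 ⊕ 155 = 253.
C4: T = 52, S = E(K, T) = 156; 181 ⊕ 156 = 41.
C5: T = 53, S = E(K, T) = 157; 66 ⊕ 157 = 223.
C6: T = 54, S = E(K, T) = 158; 144 ⊕ 158 = 14.

C1 = 158, C2 = 218, C3 = 253, C4 = 41, C5 = 223, C6 = 14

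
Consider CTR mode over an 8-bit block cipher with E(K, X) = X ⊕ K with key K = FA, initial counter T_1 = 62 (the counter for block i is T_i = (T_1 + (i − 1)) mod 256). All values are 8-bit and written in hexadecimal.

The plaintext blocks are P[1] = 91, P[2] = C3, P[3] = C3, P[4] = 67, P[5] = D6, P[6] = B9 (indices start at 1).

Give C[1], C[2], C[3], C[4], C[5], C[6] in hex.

CTR encryption: S_i = E(K, T_i) where T_i is the counter for block i; C_i = P_i ⊕ S_i.
C[1]: T = 62, S = E(K, T) = 98; 91 ⊕ 98 = 09.
C[2]: T = 63, S = E(K, T) = 99; C3 ⊕ 99 = 5A.
C[3]: T = 64, S = E(K, T) = 9E; C3 ⊕ 9E = 5D.
C[4]: T = 65, S = E(K, T) = 9F; 67 ⊕ 9F = F8.
C[5]: T = 66, S = E(K, T) = 9C; D6 ⊕ 9C = 4A.
C[6]: T = 67, S = E(K, T) = 9D; B9 ⊕ 9D = 24.

C[1] = 09, C[2] = 5A, C[3] = 5D, C[4] = F8, C[5] = 4A, C[6] = 24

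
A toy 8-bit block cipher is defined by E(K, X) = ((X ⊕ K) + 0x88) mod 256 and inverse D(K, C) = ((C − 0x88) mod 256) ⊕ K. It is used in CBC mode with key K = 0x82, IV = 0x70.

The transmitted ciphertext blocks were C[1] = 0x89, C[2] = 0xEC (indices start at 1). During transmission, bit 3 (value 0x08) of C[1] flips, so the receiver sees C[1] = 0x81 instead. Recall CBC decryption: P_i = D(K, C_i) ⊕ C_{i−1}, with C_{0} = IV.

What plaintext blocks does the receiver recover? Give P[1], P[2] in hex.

P[1] = 0x0B, P[2] = 0x67

Only C[1] changed, to 0x81. In CBC, a change in C_i garbles P_i and flips the same bit in P_{i+1}. Decrypting the received ciphertext:
P[1]: D(K, 0x81) = 0x7B; 0x7B ⊕ 0x70 = 0x0B.
P[2]: D(K, 0xEC) = 0xE6; 0xE6 ⊕ 0x81 = 0x67.
Blocks that differ from the original plaintext: P[1], P[2].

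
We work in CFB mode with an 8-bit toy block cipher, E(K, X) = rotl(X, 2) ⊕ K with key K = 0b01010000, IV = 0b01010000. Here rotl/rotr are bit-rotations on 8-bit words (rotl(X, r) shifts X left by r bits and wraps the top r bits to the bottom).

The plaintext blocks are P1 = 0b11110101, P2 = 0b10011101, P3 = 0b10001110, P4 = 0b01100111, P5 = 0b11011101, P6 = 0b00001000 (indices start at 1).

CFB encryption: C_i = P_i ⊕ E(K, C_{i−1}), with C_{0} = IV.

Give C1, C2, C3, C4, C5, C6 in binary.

C1: E(K, 0b01010000) = 0b00010001; 0b11110101 ⊕ 0b00010001 = 0b11100100.
C2: E(K, 0b11100100) = 0b11000011; 0b10011101 ⊕ 0b11000011 = 0b01011110.
C3: E(K, 0b01011110) = 0b00101001; 0b10001110 ⊕ 0b00101001 = 0b10100111.
C4: E(K, 0b10100111) = 0b11001110; 0b01100111 ⊕ 0b11001110 = 0b10101001.
C5: E(K, 0b10101001) = 0b11110110; 0b11011101 ⊕ 0b11110110 = 0b00101011.
C6: E(K, 0b00101011) = 0b11111100; 0b00001000 ⊕ 0b11111100 = 0b11110100.

C1 = 0b11100100, C2 = 0b01011110, C3 = 0b10100111, C4 = 0b10101001, C5 = 0b00101011, C6 = 0b11110100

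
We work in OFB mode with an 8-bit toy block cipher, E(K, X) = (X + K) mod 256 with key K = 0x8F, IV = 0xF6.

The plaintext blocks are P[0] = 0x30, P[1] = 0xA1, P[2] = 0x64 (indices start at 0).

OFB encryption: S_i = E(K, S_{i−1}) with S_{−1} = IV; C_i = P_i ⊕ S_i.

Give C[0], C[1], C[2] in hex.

C[0] = 0xB5, C[1] = 0xB5, C[2] = 0xC7

C[0]: S = E(K, 0xF6) = 0x85; 0x30 ⊕ 0x85 = 0xB5.
C[1]: S = E(K, 0x85) = 0x14; 0xA1 ⊕ 0x14 = 0xB5.
C[2]: S = E(K, 0x14) = 0xA3; 0x64 ⊕ 0xA3 = 0xC7.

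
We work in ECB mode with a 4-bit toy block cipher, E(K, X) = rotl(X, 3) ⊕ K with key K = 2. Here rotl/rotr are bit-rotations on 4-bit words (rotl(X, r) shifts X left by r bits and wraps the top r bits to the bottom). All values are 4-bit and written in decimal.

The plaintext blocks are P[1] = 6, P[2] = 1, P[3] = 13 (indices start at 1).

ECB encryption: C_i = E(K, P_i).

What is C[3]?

C[3] = 12

C[3]: E(K, 13) = 12.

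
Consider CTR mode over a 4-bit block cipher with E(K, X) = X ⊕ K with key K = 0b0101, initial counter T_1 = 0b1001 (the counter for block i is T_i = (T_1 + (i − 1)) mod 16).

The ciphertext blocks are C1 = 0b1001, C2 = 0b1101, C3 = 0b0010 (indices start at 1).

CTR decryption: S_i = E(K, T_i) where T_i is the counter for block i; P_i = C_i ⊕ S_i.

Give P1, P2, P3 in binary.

P1: T = 0b1001, S = E(K, T) = 0b1100; 0b1001 ⊕ 0b1100 = 0b0101.
P2: T = 0b1010, S = E(K, T) = 0b1111; 0b1101 ⊕ 0b1111 = 0b0010.
P3: T = 0b1011, S = E(K, T) = 0b1110; 0b0010 ⊕ 0b1110 = 0b1100.

P1 = 0b0101, P2 = 0b0010, P3 = 0b1100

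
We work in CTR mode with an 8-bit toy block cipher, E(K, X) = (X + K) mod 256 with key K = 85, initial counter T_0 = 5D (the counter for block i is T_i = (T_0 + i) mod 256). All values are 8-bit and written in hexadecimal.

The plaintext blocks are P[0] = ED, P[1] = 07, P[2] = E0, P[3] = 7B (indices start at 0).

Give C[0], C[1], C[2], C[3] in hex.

CTR encryption: S_i = E(K, T_i) where T_i is the counter for block i; C_i = P_i ⊕ S_i.
C[0]: T = 5D, S = E(K, T) = E2; ED ⊕ E2 = 0F.
C[1]: T = 5E, S = E(K, T) = E3; 07 ⊕ E3 = E4.
C[2]: T = 5F, S = E(K, T) = E4; E0 ⊕ E4 = 04.
C[3]: T = 60, S = E(K, T) = E5; 7B ⊕ E5 = 9E.

C[0] = 0F, C[1] = E4, C[2] = 04, C[3] = 9E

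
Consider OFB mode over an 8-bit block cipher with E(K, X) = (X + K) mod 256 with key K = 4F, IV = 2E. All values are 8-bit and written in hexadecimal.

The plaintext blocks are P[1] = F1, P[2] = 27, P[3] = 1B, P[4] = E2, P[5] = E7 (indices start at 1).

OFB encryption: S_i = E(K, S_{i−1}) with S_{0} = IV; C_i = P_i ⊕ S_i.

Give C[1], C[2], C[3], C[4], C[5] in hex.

C[1] = 8C, C[2] = EB, C[3] = 00, C[4] = 88, C[5] = 5E

C[1]: S = E(K, 2E) = 7D; F1 ⊕ 7D = 8C.
C[2]: S = E(K, 7D) = CC; 27 ⊕ CC = EB.
C[3]: S = E(K, CC) = 1B; 1B ⊕ 1B = 00.
C[4]: S = E(K, 1B) = 6A; E2 ⊕ 6A = 88.
C[5]: S = E(K, 6A) = B9; E7 ⊕ B9 = 5E.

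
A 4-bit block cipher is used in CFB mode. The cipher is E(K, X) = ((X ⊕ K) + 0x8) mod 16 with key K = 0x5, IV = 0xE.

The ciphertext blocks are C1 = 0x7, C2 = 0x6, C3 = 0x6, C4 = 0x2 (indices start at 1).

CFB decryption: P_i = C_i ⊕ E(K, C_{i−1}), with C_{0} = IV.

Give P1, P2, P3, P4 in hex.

P1 = 0x4, P2 = 0xC, P3 = 0xD, P4 = 0x9

P1: E(K, 0xE) = 0x3; 0x7 ⊕ 0x3 = 0x4.
P2: E(K, 0x7) = 0xA; 0x6 ⊕ 0xA = 0xC.
P3: E(K, 0x6) = 0xB; 0x6 ⊕ 0xB = 0xD.
P4: E(K, 0x6) = 0xB; 0x2 ⊕ 0xB = 0x9.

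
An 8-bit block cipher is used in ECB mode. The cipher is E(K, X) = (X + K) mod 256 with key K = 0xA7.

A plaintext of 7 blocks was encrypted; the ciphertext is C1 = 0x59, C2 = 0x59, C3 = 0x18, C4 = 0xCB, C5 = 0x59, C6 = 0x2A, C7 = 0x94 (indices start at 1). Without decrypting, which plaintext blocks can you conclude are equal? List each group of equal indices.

P1 = P2 = P5

ECB encrypts each block independently with the same key, so equal ciphertext blocks imply equal plaintext blocks.
C1 = C2 = C5 = 0x59, so P1 = P2 = P5.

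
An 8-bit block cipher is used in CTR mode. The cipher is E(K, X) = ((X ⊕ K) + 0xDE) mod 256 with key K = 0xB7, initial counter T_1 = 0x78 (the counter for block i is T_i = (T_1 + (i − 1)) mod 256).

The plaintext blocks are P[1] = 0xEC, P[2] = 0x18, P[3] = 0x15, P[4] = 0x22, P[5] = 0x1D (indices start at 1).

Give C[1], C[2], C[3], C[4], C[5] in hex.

CTR encryption: S_i = E(K, T_i) where T_i is the counter for block i; C_i = P_i ⊕ S_i.
C[1]: T = 0x78, S = E(K, T) = 0xAD; 0xEC ⊕ 0xAD = 0x41.
C[2]: T = 0x79, S = E(K, T) = 0xAC; 0x18 ⊕ 0xAC = 0xB4.
C[3]: T = 0x7A, S = E(K, T) = 0xAB; 0x15 ⊕ 0xAB = 0xBE.
C[4]: T = 0x7B, S = E(K, T) = 0xAA; 0x22 ⊕ 0xAA = 0x88.
C[5]: T = 0x7C, S = E(K, T) = 0xA9; 0x1D ⊕ 0xA9 = 0xB4.

C[1] = 0x41, C[2] = 0xB4, C[3] = 0xBE, C[4] = 0x88, C[5] = 0xB4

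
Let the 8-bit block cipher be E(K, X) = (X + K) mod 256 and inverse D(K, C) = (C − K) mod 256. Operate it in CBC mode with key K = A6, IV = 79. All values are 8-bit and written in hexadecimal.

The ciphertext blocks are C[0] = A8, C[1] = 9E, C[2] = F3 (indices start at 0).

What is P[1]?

CBC decryption: P_i = D(K, C_i) ⊕ C_{i−1}, with C_{−1} = IV.
P[1]: D(K, 9E) = F8; F8 ⊕ A8 = 50.

P[1] = 50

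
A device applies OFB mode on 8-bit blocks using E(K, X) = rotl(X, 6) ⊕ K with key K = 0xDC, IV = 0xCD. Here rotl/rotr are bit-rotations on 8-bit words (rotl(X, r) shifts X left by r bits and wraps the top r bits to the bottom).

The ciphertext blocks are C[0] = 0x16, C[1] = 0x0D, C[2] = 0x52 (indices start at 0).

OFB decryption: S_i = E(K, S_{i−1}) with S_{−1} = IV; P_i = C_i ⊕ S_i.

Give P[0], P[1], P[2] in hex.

P[0] = 0xB9, P[1] = 0x3A, P[2] = 0x43

P[0]: S = E(K, 0xCD) = 0xAF; 0x16 ⊕ 0xAF = 0xB9.
P[1]: S = E(K, 0xAF) = 0x37; 0x0D ⊕ 0x37 = 0x3A.
P[2]: S = E(K, 0x37) = 0x11; 0x52 ⊕ 0x11 = 0x43.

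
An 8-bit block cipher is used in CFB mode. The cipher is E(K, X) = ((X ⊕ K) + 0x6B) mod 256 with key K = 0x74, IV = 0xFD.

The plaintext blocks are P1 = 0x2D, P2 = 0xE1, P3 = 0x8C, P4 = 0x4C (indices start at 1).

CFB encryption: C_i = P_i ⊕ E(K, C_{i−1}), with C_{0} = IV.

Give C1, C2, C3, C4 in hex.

C1: E(K, 0xFD) = 0xF4; 0x2D ⊕ 0xF4 = 0xD9.
C2: E(K, 0xD9) = 0x18; 0xE1 ⊕ 0x18 = 0xF9.
C3: E(K, 0xF9) = 0xF8; 0x8C ⊕ 0xF8 = 0x74.
C4: E(K, 0x74) = 0x6B; 0x4C ⊕ 0x6B = 0x27.

C1 = 0xD9, C2 = 0xF9, C3 = 0x74, C4 = 0x27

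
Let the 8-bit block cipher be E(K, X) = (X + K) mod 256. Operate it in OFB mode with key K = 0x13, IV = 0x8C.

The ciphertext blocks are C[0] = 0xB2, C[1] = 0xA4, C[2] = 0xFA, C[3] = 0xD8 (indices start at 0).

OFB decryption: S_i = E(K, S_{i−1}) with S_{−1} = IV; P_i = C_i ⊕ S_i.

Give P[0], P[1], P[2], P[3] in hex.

P[0]: S = E(K, 0x8C) = 0x9F; 0xB2 ⊕ 0x9F = 0x2D.
P[1]: S = E(K, 0x9F) = 0xB2; 0xA4 ⊕ 0xB2 = 0x16.
P[2]: S = E(K, 0xB2) = 0xC5; 0xFA ⊕ 0xC5 = 0x3F.
P[3]: S = E(K, 0xC5) = 0xD8; 0xD8 ⊕ 0xD8 = 0x00.

P[0] = 0x2D, P[1] = 0x16, P[2] = 0x3F, P[3] = 0x00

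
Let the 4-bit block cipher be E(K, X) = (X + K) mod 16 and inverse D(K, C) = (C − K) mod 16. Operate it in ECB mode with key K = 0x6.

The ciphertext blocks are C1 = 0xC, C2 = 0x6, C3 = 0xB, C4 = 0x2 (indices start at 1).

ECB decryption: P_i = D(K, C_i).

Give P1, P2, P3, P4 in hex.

P1: D(K, 0xC) = 0x6.
P2: D(K, 0x6) = 0x0.
P3: D(K, 0xB) = 0x5.
P4: D(K, 0x2) = 0xC.

P1 = 0x6, P2 = 0x0, P3 = 0x5, P4 = 0xC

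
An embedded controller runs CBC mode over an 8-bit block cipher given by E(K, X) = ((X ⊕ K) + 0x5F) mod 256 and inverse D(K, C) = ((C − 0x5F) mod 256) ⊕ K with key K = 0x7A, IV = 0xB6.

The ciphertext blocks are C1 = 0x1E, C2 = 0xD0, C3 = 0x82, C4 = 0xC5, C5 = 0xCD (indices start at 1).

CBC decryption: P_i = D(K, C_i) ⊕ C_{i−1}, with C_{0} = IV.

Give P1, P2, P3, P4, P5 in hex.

P1 = 0x73, P2 = 0x15, P3 = 0x89, P4 = 0x9E, P5 = 0xD1

P1: D(K, 0x1E) = 0xC5; 0xC5 ⊕ 0xB6 = 0x73.
P2: D(K, 0xD0) = 0x0B; 0x0B ⊕ 0x1E = 0x15.
P3: D(K, 0x82) = 0x59; 0x59 ⊕ 0xD0 = 0x89.
P4: D(K, 0xC5) = 0x1C; 0x1C ⊕ 0x82 = 0x9E.
P5: D(K, 0xCD) = 0x14; 0x14 ⊕ 0xC5 = 0xD1.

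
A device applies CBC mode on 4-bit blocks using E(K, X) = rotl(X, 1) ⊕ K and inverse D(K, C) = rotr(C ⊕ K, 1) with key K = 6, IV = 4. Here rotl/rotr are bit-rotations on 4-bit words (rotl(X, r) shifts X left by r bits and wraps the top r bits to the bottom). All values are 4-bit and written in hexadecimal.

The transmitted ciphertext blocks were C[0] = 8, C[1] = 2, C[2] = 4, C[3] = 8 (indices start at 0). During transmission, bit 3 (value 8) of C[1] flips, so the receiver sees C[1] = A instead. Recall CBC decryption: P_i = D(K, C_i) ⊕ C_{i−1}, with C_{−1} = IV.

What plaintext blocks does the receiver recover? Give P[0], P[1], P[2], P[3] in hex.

P[0] = 3, P[1] = E, P[2] = B, P[3] = 3

Only C[1] changed, to A. In CBC, a change in C_i garbles P_i and flips the same bit in P_{i+1}. Decrypting the received ciphertext:
P[0]: D(K, 8) = 7; 7 ⊕ 4 = 3.
P[1]: D(K, A) = 6; 6 ⊕ 8 = E.
P[2]: D(K, 4) = 1; 1 ⊕ A = B.
P[3]: D(K, 8) = 7; 7 ⊕ 4 = 3.
Blocks that differ from the original plaintext: P[1], P[2].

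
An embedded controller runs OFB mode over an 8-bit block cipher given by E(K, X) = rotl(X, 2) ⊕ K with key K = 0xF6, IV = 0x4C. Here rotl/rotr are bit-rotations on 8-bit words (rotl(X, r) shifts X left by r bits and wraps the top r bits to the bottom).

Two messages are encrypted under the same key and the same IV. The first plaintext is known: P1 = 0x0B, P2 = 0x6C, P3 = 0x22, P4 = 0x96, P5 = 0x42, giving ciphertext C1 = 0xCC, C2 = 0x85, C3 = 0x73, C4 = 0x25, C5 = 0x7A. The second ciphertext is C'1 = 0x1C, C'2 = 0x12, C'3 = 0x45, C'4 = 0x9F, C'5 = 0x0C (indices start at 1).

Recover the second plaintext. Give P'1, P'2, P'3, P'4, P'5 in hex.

P'1 = 0xDB, P'2 = 0xFB, P'3 = 0x14, P'4 = 0x2C, P'5 = 0x34

In OFB with a reused IV, both messages share the same keystream S_i, so C_i ⊕ C'_i = P_i ⊕ P'_i and thus P'_i = P_i ⊕ C_i ⊕ C'_i.
P'1: 0x0B ⊕ 0xCC ⊕ 0x1C = 0xDB.
P'2: 0x6C ⊕ 0x85 ⊕ 0x12 = 0xFB.
P'3: 0x22 ⊕ 0x73 ⊕ 0x45 = 0x14.
P'4: 0x96 ⊕ 0x25 ⊕ 0x9F = 0x2C.
P'5: 0x42 ⊕ 0x7A ⊕ 0x0C = 0x34.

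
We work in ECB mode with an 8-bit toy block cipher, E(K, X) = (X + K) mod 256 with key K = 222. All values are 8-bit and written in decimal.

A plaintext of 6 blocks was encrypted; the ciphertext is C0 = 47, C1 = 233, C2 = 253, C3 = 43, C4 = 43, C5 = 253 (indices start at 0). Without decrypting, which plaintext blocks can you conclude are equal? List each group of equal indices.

ECB encrypts each block independently with the same key, so equal ciphertext blocks imply equal plaintext blocks.
C2 = C5 = 253, so P2 = P5.
C3 = C4 = 43, so P3 = P4.

P2 = P5; P3 = P4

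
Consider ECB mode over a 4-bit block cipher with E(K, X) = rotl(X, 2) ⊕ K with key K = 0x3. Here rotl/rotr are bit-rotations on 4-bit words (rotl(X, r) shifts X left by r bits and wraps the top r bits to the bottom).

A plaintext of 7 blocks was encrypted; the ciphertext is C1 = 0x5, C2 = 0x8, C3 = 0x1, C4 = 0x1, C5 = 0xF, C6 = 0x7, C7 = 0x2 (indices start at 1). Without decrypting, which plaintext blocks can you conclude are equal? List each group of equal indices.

ECB encrypts each block independently with the same key, so equal ciphertext blocks imply equal plaintext blocks.
C3 = C4 = 0x1, so P3 = P4.

P3 = P4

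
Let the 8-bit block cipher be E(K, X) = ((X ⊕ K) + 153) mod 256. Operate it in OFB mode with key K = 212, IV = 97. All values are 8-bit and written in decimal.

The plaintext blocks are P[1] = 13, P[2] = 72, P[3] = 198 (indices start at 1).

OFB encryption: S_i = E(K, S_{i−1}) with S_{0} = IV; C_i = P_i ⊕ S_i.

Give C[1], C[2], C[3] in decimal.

C[1]: S = E(K, 97) = 78; 13 ⊕ 78 = 67.
C[2]: S = E(K, 78) = 51; 72 ⊕ 51 = 123.
C[3]: S = E(K, 51) = 128; 198 ⊕ 128 = 70.

C[1] = 67, C[2] = 123, C[3] = 70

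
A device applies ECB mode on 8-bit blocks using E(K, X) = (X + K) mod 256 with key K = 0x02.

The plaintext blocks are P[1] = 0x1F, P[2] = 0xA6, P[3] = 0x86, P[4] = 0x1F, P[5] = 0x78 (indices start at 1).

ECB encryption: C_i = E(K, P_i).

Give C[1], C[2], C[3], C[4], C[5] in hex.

C[1] = 0x21, C[2] = 0xA8, C[3] = 0x88, C[4] = 0x21, C[5] = 0x7A

C[1]: E(K, 0x1F) = 0x21.
C[2]: E(K, 0xA6) = 0xA8.
C[3]: E(K, 0x86) = 0x88.
C[4]: E(K, 0x1F) = 0x21.
C[5]: E(K, 0x78) = 0x7A.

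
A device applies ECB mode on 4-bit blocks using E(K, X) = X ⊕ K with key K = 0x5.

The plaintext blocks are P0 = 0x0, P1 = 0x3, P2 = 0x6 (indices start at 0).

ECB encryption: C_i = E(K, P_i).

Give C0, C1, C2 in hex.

C0: E(K, 0x0) = 0x5.
C1: E(K, 0x3) = 0x6.
C2: E(K, 0x6) = 0x3.

C0 = 0x5, C1 = 0x6, C2 = 0x3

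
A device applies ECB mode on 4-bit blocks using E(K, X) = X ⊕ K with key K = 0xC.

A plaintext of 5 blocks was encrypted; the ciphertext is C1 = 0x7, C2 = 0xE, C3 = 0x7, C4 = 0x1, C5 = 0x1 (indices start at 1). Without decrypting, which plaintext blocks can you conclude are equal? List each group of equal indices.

ECB encrypts each block independently with the same key, so equal ciphertext blocks imply equal plaintext blocks.
C1 = C3 = 0x7, so P1 = P3.
C4 = C5 = 0x1, so P4 = P5.

P1 = P3; P4 = P5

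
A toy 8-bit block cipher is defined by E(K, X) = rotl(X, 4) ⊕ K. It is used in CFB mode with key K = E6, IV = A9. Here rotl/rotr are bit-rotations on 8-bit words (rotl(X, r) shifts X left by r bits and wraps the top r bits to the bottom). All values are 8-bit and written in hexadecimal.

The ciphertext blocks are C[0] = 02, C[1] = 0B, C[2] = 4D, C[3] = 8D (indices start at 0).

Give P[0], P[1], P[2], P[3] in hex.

P[0] = 7E, P[1] = CD, P[2] = 1B, P[3] = BF

CFB decryption: P_i = C_i ⊕ E(K, C_{i−1}), with C_{−1} = IV.
P[0]: E(K, A9) = 7C; 02 ⊕ 7C = 7E.
P[1]: E(K, 02) = C6; 0B ⊕ C6 = CD.
P[2]: E(K, 0B) = 56; 4D ⊕ 56 = 1B.
P[3]: E(K, 4D) = 32; 8D ⊕ 32 = BF.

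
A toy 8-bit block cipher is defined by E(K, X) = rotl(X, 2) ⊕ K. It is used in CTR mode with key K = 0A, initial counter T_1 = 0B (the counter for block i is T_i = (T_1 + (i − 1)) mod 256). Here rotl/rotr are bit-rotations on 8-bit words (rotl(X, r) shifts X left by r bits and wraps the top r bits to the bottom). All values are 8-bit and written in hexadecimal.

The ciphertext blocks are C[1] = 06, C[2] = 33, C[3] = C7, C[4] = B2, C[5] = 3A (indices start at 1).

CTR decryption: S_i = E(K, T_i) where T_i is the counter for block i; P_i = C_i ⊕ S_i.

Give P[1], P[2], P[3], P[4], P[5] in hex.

P[1]: T = 0B, S = E(K, T) = 26; 06 ⊕ 26 = 20.
P[2]: T = 0C, S = E(K, T) = 3A; 33 ⊕ 3A = 09.
P[3]: T = 0D, S = E(K, T) = 3E; C7 ⊕ 3E = F9.
P[4]: T = 0E, S = E(K, T) = 32; B2 ⊕ 32 = 80.
P[5]: T = 0F, S = E(K, T) = 36; 3A ⊕ 36 = 0C.

P[1] = 20, P[2] = 09, P[3] = F9, P[4] = 80, P[5] = 0C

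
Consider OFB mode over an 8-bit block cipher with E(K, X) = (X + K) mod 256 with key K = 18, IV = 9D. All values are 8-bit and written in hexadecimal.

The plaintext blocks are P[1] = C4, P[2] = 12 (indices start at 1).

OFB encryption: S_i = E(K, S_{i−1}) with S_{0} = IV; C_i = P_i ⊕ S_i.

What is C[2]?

C[1]: S = E(K, 9D) = B5; C4 ⊕ B5 = 71.
C[2]: S = E(K, B5) = CD; 12 ⊕ CD = DF.

C[2] = DF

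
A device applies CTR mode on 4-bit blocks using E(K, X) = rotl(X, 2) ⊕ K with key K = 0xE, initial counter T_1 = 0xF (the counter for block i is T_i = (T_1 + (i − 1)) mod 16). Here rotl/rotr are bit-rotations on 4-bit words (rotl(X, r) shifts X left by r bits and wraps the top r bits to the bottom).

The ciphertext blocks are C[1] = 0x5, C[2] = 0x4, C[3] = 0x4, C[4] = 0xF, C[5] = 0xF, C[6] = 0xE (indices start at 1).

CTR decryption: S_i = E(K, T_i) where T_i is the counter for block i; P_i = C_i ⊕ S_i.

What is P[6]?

P[6]: T = 0x4, S = E(K, T) = 0xF; 0xE ⊕ 0xF = 0x1.

P[6] = 0x1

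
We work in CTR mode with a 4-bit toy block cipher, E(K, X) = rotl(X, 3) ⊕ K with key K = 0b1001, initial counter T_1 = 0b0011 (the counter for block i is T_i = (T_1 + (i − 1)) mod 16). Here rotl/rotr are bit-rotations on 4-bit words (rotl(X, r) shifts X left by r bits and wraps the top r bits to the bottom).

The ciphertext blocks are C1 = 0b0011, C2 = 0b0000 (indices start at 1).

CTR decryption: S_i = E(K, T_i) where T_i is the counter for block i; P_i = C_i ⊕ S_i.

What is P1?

P1 = 0b0011

P1: T = 0b0011, S = E(K, T) = 0b0000; 0b0011 ⊕ 0b0000 = 0b0011.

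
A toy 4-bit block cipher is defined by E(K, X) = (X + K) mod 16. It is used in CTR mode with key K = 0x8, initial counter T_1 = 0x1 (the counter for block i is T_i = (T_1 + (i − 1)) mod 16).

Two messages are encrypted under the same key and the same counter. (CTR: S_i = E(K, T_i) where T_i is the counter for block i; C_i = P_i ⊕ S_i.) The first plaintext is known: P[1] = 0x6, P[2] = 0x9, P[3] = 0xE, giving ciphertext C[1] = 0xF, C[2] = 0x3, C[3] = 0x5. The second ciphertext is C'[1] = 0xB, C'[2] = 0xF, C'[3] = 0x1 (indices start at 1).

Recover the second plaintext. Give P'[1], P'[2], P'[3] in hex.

P'[1] = 0x2, P'[2] = 0x5, P'[3] = 0xA

In CTR with a reused counter, both messages share the same keystream S_i, so C_i ⊕ C'_i = P_i ⊕ P'_i and thus P'_i = P_i ⊕ C_i ⊕ C'_i.
P'[1]: 0x6 ⊕ 0xF ⊕ 0xB = 0x2.
P'[2]: 0x9 ⊕ 0x3 ⊕ 0xF = 0x5.
P'[3]: 0xE ⊕ 0x5 ⊕ 0x1 = 0xA.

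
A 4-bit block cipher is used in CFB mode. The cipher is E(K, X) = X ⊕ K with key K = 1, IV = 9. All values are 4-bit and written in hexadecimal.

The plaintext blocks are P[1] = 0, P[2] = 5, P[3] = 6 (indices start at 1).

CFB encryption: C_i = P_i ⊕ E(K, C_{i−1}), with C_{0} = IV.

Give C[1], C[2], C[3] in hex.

C[1] = 8, C[2] = C, C[3] = B

C[1]: E(K, 9) = 8; 0 ⊕ 8 = 8.
C[2]: E(K, 8) = 9; 5 ⊕ 9 = C.
C[3]: E(K, C) = D; 6 ⊕ D = B.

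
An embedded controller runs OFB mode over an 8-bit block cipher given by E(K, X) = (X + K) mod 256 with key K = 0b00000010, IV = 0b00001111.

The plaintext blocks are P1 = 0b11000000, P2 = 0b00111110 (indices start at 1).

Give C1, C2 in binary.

C1 = 0b11010001, C2 = 0b00101101

OFB encryption: S_i = E(K, S_{i−1}) with S_{0} = IV; C_i = P_i ⊕ S_i.
C1: S = E(K, 0b00001111) = 0b00010001; 0b11000000 ⊕ 0b00010001 = 0b11010001.
C2: S = E(K, 0b00010001) = 0b00010011; 0b00111110 ⊕ 0b00010011 = 0b00101101.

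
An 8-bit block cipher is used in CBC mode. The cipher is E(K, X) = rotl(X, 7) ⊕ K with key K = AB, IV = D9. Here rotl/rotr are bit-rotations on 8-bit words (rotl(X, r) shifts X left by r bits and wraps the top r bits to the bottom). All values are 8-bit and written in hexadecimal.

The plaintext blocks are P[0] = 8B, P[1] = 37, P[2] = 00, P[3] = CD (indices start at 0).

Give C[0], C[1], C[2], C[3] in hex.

C[0] = 82, C[1] = 71, C[2] = 13, C[3] = C4

CBC encryption: C_i = E(K, P_i ⊕ C_{i−1}), with C_{−1} = IV.
C[0]: P[0] ⊕ D9 = 52; E(K, 52) = 82.
C[1]: P[1] ⊕ 82 = B5; E(K, B5) = 71.
C[2]: P[2] ⊕ 71 = 71; E(K, 71) = 13.
C[3]: P[3] ⊕ 13 = DE; E(K, DE) = C4.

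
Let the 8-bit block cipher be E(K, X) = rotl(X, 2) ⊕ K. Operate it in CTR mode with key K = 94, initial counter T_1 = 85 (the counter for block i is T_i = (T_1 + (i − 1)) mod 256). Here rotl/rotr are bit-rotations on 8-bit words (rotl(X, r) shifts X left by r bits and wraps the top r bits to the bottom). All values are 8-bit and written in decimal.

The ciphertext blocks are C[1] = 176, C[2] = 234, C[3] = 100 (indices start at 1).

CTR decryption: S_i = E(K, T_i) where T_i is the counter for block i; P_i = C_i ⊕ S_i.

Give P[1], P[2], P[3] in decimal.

P[1]: T = 85, S = E(K, T) = 11; 176 ⊕ 11 = 187.
P[2]: T = 86, S = E(K, T) = 7; 234 ⊕ 7 = 237.
P[3]: T = 87, S = E(K, T) = 3; 100 ⊕ 3 = 103.

P[1] = 187, P[2] = 237, P[3] = 103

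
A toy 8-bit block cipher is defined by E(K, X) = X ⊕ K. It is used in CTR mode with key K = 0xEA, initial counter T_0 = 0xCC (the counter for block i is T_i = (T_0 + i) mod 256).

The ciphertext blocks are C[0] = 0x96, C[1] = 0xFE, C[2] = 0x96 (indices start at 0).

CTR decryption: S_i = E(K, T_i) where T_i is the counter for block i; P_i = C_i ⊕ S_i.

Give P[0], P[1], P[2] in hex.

P[0] = 0xB0, P[1] = 0xD9, P[2] = 0xB2

P[0]: T = 0xCC, S = E(K, T) = 0x26; 0x96 ⊕ 0x26 = 0xB0.
P[1]: T = 0xCD, S = E(K, T) = 0x27; 0xFE ⊕ 0x27 = 0xD9.
P[2]: T = 0xCE, S = E(K, T) = 0x24; 0x96 ⊕ 0x24 = 0xB2.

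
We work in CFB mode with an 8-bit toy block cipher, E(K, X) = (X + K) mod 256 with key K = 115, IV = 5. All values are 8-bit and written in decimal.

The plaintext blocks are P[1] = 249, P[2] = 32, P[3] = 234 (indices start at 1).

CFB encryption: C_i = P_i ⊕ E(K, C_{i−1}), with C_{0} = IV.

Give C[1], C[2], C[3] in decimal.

C[1]: E(K, 5) = 120; 249 ⊕ 120 = 129.
C[2]: E(K, 129) = 244; 32 ⊕ 244 = 212.
C[3]: E(K, 212) = 71; 234 ⊕ 71 = 173.

C[1] = 129, C[2] = 212, C[3] = 173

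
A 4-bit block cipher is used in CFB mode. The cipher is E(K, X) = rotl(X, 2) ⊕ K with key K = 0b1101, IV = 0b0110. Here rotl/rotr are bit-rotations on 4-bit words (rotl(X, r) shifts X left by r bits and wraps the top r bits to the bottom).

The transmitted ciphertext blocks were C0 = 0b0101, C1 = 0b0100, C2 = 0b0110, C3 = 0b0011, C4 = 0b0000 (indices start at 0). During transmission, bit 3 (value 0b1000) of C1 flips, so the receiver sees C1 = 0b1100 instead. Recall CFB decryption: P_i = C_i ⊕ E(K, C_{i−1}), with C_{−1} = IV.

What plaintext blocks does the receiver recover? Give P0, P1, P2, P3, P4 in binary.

P0 = 0b0001, P1 = 0b0100, P2 = 0b1000, P3 = 0b0111, P4 = 0b0001

Only C1 changed, to 0b1100. In CFB, a change in C_i flips the same bit in P_i and garbles P_{i+1}. Decrypting the received ciphertext:
P0: E(K, 0b0110) = 0b0100; 0b0101 ⊕ 0b0100 = 0b0001.
P1: E(K, 0b0101) = 0b1000; 0b1100 ⊕ 0b1000 = 0b0100.
P2: E(K, 0b1100) = 0b1110; 0b0110 ⊕ 0b1110 = 0b1000.
P3: E(K, 0b0110) = 0b0100; 0b0011 ⊕ 0b0100 = 0b0111.
P4: E(K, 0b0011) = 0b0001; 0b0000 ⊕ 0b0001 = 0b0001.
Blocks that differ from the original plaintext: P1, P2.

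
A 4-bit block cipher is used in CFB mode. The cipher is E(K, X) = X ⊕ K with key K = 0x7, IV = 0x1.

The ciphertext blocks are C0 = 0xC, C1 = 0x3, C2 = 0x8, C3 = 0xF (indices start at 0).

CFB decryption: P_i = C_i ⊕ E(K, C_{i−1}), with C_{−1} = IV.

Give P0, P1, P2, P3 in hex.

P0 = 0xA, P1 = 0x8, P2 = 0xC, P3 = 0x0

P0: E(K, 0x1) = 0x6; 0xC ⊕ 0x6 = 0xA.
P1: E(K, 0xC) = 0xB; 0x3 ⊕ 0xB = 0x8.
P2: E(K, 0x3) = 0x4; 0x8 ⊕ 0x4 = 0xC.
P3: E(K, 0x8) = 0xF; 0xF ⊕ 0xF = 0x0.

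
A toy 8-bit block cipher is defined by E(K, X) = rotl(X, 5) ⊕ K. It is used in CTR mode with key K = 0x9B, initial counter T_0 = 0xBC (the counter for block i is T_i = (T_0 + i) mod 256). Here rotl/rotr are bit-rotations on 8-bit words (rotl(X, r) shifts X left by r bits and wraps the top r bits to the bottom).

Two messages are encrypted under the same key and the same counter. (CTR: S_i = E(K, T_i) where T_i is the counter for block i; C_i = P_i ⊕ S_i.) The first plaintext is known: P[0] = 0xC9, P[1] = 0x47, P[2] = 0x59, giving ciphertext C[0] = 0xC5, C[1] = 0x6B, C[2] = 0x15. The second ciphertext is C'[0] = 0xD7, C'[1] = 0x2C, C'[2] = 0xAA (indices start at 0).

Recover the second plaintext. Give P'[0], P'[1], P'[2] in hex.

In CTR with a reused counter, both messages share the same keystream S_i, so C_i ⊕ C'_i = P_i ⊕ P'_i and thus P'_i = P_i ⊕ C_i ⊕ C'_i.
P'[0]: 0xC9 ⊕ 0xC5 ⊕ 0xD7 = 0xDB.
P'[1]: 0x47 ⊕ 0x6B ⊕ 0x2C = 0x00.
P'[2]: 0x59 ⊕ 0x15 ⊕ 0xAA = 0xE6.

P'[0] = 0xDB, P'[1] = 0x00, P'[2] = 0xE6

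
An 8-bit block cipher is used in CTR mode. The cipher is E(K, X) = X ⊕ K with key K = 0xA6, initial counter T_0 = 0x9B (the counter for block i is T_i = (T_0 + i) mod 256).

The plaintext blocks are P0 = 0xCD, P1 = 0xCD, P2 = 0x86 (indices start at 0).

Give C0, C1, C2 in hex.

C0 = 0xF0, C1 = 0xF7, C2 = 0xBD

CTR encryption: S_i = E(K, T_i) where T_i is the counter for block i; C_i = P_i ⊕ S_i.
C0: T = 0x9B, S = E(K, T) = 0x3D; 0xCD ⊕ 0x3D = 0xF0.
C1: T = 0x9C, S = E(K, T) = 0x3A; 0xCD ⊕ 0x3A = 0xF7.
C2: T = 0x9D, S = E(K, T) = 0x3B; 0x86 ⊕ 0x3B = 0xBD.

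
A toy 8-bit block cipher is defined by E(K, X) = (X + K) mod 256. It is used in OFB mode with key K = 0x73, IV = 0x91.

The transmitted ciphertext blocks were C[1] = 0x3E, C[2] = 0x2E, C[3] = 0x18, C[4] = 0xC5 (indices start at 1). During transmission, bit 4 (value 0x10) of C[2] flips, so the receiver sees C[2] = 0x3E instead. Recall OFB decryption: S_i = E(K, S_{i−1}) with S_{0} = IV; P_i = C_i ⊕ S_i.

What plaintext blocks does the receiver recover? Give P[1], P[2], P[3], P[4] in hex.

P[1] = 0x3A, P[2] = 0x49, P[3] = 0xF2, P[4] = 0x98

Only C[2] changed, to 0x3E. In OFB, a change in C_i flips the same bit in P_i only; the keystream is unaffected. Decrypting the received ciphertext:
P[1]: S = E(K, 0x91) = 0x04; 0x3E ⊕ 0x04 = 0x3A.
P[2]: S = E(K, 0x04) = 0x77; 0x3E ⊕ 0x77 = 0x49.
P[3]: S = E(K, 0x77) = 0xEA; 0x18 ⊕ 0xEA = 0xF2.
P[4]: S = E(K, 0xEA) = 0x5D; 0xC5 ⊕ 0x5D = 0x98.
Blocks that differ from the original plaintext: P[2].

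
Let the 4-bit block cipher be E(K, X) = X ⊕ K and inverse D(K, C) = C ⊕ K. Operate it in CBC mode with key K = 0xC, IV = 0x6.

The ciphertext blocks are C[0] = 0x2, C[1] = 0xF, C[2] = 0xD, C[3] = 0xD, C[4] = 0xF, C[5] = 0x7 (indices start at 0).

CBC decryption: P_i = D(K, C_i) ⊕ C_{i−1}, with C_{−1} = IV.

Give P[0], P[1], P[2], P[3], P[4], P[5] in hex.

P[0]: D(K, 0x2) = 0xE; 0xE ⊕ 0x6 = 0x8.
P[1]: D(K, 0xF) = 0x3; 0x3 ⊕ 0x2 = 0x1.
P[2]: D(K, 0xD) = 0x1; 0x1 ⊕ 0xF = 0xE.
P[3]: D(K, 0xD) = 0x1; 0x1 ⊕ 0xD = 0xC.
P[4]: D(K, 0xF) = 0x3; 0x3 ⊕ 0xD = 0xE.
P[5]: D(K, 0x7) = 0xB; 0xB ⊕ 0xF = 0x4.

P[0] = 0x8, P[1] = 0x1, P[2] = 0xE, P[3] = 0xC, P[4] = 0xE, P[5] = 0x4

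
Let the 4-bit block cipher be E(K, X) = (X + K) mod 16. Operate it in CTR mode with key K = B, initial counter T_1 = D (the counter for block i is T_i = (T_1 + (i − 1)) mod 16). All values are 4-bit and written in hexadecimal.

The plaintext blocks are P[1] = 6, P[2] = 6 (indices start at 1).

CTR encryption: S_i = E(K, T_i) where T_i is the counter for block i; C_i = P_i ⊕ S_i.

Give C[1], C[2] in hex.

C[1]: T = D, S = E(K, T) = 8; 6 ⊕ 8 = E.
C[2]: T = E, S = E(K, T) = 9; 6 ⊕ 9 = F.

C[1] = E, C[2] = F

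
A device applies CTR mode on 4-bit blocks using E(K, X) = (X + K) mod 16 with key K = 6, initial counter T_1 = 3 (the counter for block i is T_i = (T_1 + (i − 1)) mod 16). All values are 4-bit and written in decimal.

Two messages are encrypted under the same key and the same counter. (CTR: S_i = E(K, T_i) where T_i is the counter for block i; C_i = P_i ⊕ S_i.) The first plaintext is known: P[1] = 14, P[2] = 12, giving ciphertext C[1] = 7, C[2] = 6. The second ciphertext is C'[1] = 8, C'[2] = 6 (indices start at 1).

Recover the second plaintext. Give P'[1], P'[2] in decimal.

In CTR with a reused counter, both messages share the same keystream S_i, so C_i ⊕ C'_i = P_i ⊕ P'_i and thus P'_i = P_i ⊕ C_i ⊕ C'_i.
P'[1]: 14 ⊕ 7 ⊕ 8 = 1.
P'[2]: 12 ⊕ 6 ⊕ 6 = 12.

P'[1] = 1, P'[2] = 12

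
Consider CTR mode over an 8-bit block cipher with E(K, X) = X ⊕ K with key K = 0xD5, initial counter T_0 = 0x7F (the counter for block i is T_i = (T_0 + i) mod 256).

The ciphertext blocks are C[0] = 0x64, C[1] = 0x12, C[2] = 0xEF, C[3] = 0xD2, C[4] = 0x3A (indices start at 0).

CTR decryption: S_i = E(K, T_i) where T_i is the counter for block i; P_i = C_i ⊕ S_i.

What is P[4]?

P[4] = 0x6C

P[4]: T = 0x83, S = E(K, T) = 0x56; 0x3A ⊕ 0x56 = 0x6C.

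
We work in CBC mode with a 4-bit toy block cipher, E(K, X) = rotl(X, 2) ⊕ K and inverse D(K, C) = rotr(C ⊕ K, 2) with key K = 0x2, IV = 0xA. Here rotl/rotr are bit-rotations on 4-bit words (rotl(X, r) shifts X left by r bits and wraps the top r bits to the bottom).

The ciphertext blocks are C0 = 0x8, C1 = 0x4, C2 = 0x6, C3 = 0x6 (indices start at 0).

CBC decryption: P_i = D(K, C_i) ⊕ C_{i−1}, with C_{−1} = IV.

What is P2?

P2 = 0x5

P2: D(K, 0x6) = 0x1; 0x1 ⊕ 0x4 = 0x5.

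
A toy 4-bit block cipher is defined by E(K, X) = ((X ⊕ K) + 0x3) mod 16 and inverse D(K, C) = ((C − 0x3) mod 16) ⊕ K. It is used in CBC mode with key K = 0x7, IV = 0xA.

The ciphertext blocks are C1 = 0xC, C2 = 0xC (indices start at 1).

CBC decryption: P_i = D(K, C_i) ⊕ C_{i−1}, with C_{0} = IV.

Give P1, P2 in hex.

P1: D(K, 0xC) = 0xE; 0xE ⊕ 0xA = 0x4.
P2: D(K, 0xC) = 0xE; 0xE ⊕ 0xC = 0x2.

P1 = 0x4, P2 = 0x2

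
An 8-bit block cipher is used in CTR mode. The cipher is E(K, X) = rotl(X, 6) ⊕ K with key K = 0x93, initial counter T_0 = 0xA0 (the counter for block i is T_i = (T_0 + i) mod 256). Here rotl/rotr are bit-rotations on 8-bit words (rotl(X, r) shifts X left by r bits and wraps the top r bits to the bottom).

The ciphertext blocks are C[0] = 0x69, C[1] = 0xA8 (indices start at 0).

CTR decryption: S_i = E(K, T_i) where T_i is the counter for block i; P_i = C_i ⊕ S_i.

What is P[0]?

P[0]: T = 0xA0, S = E(K, T) = 0xBB; 0x69 ⊕ 0xBB = 0xD2.

P[0] = 0xD2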